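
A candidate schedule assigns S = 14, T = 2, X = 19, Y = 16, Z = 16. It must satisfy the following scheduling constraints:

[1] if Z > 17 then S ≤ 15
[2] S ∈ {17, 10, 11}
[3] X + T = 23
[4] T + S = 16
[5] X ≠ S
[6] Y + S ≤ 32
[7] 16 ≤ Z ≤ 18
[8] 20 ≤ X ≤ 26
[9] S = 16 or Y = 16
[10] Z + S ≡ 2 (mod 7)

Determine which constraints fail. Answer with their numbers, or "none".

[1] Z = 16, not > 17; antecedent false, conditional vacuously true  OK
[2] S = 14 is not in {17, 10, 11}  FAIL
[3] X + T = 19 + 2 = 21, not 23  FAIL
[4] T + S = 2 + 14 = 16  OK
[5] X = 19, S = 14; distinct  OK
[6] Y + S = 16 + 14 = 30; 30 ≤ 32  OK
[7] Z = 16 lies in [16, 18]  OK
[8] X = 19 is outside [20, 26]  FAIL
[9] S = 14 ≠ 16, but Y = 16 = 16 (second disjunct)  OK
[10] Z + S = 30; 30 mod 7 = 2  OK

Violated: 2, 3, and 8.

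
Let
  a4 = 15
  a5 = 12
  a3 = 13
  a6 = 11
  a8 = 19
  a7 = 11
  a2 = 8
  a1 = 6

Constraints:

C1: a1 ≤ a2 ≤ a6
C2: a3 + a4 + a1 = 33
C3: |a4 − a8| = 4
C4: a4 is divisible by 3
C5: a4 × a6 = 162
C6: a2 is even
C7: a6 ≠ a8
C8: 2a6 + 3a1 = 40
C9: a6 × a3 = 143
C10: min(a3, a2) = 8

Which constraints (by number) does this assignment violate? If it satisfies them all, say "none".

Violated: 2, 5.

C1: values 6 ≤ 8 ≤ 11  ✔
C2: a3 + a4 + a1 = 13 + 15 + 6 = 34, not 33  ✘
C3: |15 − 19| = 4  ✔
C4: 15 / 3 = 5, so 3 divides 15  ✔
C5: a4 × a6 = 15 × 11 = 165, not 162  ✘
C6: a2 = 8 is even  ✔
C7: a6 = 11, a8 = 19; distinct  ✔
C8: 2a6 + 3a1 = 2(11) + 3(6) = 40  ✔
C9: a6 × a3 = 11 × 13 = 143  ✔
C10: min(13, 8) = 8  ✔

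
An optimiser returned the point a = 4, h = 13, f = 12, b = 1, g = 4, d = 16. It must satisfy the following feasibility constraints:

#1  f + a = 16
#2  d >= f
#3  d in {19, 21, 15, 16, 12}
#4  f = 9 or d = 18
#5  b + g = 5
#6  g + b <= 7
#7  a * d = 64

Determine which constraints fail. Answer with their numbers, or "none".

Constraint 4 does not hold.

#1 f + a = 12 + 4 = 16  ✔
#2 d = 16, f = 12; 16 ≥ 12  ✔
#3 d = 16 is in {19, 21, 15, 16, 12}  ✔
#4 f = 12 ≠ 9 and d = 16 ≠ 18; both disjuncts false  ✘
#5 b + g = 1 + 4 = 5  ✔
#6 g + b = 4 + 1 = 5; 5 ≤ 7  ✔
#7 a * d = 4 * 16 = 64  ✔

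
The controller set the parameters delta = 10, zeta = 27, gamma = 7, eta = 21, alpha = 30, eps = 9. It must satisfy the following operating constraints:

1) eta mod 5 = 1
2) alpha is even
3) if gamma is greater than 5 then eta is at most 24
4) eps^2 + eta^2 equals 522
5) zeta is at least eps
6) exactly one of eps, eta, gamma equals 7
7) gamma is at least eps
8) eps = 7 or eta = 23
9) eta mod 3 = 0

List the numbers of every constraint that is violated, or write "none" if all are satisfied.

1) 21 mod 5 = 1 — satisfied.
2) alpha = 30 is even — satisfied.
3) gamma = 7 > 5, so we need eta ≤ 24; eta = 21 ≤ 24 — satisfied.
4) eps^2 + eta^2 = 9^2 + 21^2 = 81 + 441 = 522 — satisfied.
5) zeta = 27, eps = 9; 27 ≥ 9 — satisfied.
6) eps=9, eta=21, gamma=7; 1 of them equals 7 — satisfied.
7) gamma = 7, eps = 9; 7 < 9 (want ≥) — violated.
8) eps = 9 ≠ 7 and eta = 21 ≠ 23; both disjuncts false — violated.
9) 21 mod 3 = 0 — satisfied.

Constraints 7, 8 are violated.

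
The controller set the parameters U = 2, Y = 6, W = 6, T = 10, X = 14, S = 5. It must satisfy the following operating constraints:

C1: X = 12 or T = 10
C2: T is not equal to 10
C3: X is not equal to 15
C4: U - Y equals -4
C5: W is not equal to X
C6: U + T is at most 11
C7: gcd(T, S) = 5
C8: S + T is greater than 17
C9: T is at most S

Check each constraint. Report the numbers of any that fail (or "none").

The assignment fails constraints 2, 6, 8, and 9.

C1: X = 14 ≠ 12, but T = 10 = 10 (second disjunct) — satisfied.
C2: T = 10, but 10 is required to differ — violated.
C3: X = 14, and 14 ≠ 15 — satisfied.
C4: U - Y = 2 - 6 = -4 — satisfied.
C5: W = 6, X = 14; distinct — satisfied.
C6: U + T = 2 + 10 = 12; 12 > 11, bound 11 not met — violated.
C7: gcd(10, 5) = 5 — satisfied.
C8: S + T = 5 + 10 = 15; 15 ≤ 17, bound 17 not met — violated.
C9: T = 10, S = 5; 10 > 5 (want ≤) — violated.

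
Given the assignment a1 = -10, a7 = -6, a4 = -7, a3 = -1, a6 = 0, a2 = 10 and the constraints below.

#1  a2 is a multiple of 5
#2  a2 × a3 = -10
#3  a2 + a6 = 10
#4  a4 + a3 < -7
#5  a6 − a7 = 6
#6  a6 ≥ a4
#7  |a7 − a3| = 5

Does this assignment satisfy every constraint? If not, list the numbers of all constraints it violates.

#1 10 / 5 = 2, so 5 divides 10  true
#2 a2 × a3 = 10 × (-1) = -10  true
#3 a2 + a6 = 10 + 0 = 10  true
#4 a4 + a3 = -7 + (-1) = -8; -8 < -7  true
#5 a6 − a7 = 0 − (-6) = 6  true
#6 a6 = 0, a4 = -7; 0 ≥ -7  true
#7 |-6 − (-1)| = 5  true

None — every constraint holds.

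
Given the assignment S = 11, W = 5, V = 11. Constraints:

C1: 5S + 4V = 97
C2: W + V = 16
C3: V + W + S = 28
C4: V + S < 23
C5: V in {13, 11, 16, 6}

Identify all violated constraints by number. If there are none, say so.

The assignment fails constraints 1 and 3.

C1: 5S + 4V = 5(11) + 4(11) = 99, not 97 — violated.
C2: W + V = 5 + 11 = 16 — OK.
C3: V + W + S = 11 + 5 + 11 = 27, not 28 — violated.
C4: V + S = 11 + 11 = 22; 22 < 23 — OK.
C5: V = 11 is in {13, 11, 16, 6} — OK.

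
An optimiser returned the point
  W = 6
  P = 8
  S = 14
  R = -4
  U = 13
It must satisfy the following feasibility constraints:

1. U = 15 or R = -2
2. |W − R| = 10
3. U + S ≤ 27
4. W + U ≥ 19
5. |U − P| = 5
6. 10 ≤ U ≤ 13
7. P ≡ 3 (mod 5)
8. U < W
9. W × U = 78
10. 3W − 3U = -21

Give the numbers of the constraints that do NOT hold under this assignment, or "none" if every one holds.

1. U = 13 ≠ 15 and R = -4 ≠ -2; both disjuncts false  false
2. |6 − (-4)| = 10  true
3. U + S = 13 + 14 = 27; 27 ≤ 27  true
4. W + U = 6 + 13 = 19; 19 ≥ 19  true
5. |13 − 8| = 5  true
6. U = 13 lies in [10, 13]  true
7. 8 mod 5 = 3  true
8. U = 13, W = 6; 13 ≥ 6 (want <)  false
9. W × U = 6 × 13 = 78  true
10. 3W − 3U = 3(6) − 3(13) = -21  true

The assignment fails constraints 1, 8.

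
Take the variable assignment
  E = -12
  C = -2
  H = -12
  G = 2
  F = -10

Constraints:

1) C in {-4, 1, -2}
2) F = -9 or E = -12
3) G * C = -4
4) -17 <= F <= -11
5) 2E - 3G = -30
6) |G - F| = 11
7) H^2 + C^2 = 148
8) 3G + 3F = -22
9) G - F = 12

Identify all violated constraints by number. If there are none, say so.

Constraints 4, 6, 8 are violated.

1) C = -2 is in {-4, 1, -2}  OK
2) F = -10 ≠ -9, but E = -12 = -12 (second disjunct)  OK
3) G * C = 2 * (-2) = -4  OK
4) F = -10 is outside [-17, -11]  FAIL
5) 2E - 3G = 2(-12) - 3(2) = -30  OK
6) |2 - (-10)| = 12, not 11  FAIL
7) H^2 + C^2 = (-12)^2 + (-2)^2 = 144 + 4 = 148  OK
8) 3G + 3F = 3(2) + 3(-10) = -24, not -22  FAIL
9) G - F = 2 - (-10) = 12  OK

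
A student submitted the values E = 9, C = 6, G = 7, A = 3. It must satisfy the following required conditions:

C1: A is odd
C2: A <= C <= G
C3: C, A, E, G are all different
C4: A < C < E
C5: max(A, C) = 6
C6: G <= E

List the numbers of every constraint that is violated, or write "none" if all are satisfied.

All constraints are satisfied.

C1: A = 3 is odd — satisfied.
C2: values 3 <= 6 <= 7 — satisfied.
C3: values 6, 3, 9, 7 are pairwise distinct — satisfied.
C4: values 3 < 6 < 9 — satisfied.
C5: max(3, 6) = 6 — satisfied.
C6: G = 7, E = 9; 7 ≤ 9 — satisfied.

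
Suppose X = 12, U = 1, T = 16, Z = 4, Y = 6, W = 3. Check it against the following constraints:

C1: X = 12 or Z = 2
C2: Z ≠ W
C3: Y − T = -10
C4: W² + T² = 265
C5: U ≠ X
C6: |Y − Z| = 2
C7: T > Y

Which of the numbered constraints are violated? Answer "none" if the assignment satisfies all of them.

No violations.

C1: X = 12 = 12 (first disjunct) — OK.
C2: Z = 4, W = 3; distinct — OK.
C3: Y − T = 6 − 16 = -10 — OK.
C4: W² + T² = 3² + 16² = 9 + 256 = 265 — OK.
C5: U = 1, X = 12; distinct — OK.
C6: |6 − 4| = 2 — OK.
C7: T = 16, Y = 6; 16 > 6 — OK.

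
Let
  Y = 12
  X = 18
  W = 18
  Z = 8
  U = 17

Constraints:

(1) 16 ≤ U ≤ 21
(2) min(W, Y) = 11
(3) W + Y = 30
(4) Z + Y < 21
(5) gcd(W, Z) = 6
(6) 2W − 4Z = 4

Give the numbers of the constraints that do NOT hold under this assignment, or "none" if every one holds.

Violated: 2 and 5.

(1) U = 17 lies in [16, 21] — satisfied.
(2) min(18, 12) = 12, not 11 — violated.
(3) W + Y = 18 + 12 = 30 — satisfied.
(4) Z + Y = 8 + 12 = 20; 20 < 21 — satisfied.
(5) gcd(18, 8) = 2, not 6 — violated.
(6) 2W − 4Z = 2(18) − 4(8) = 4 — satisfied.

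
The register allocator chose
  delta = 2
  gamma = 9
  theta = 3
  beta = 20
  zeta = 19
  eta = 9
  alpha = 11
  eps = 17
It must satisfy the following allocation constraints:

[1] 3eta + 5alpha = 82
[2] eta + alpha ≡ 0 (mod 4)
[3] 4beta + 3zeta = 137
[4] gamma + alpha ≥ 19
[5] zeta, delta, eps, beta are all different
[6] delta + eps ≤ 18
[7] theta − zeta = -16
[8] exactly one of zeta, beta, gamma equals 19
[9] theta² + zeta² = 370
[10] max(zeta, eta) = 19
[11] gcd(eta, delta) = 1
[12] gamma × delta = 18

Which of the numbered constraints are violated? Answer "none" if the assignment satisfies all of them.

The assignment fails constraint 6.

[1] 3eta + 5alpha = 3(9) + 5(11) = 82 — OK.
[2] eta + alpha = 20; 20 mod 4 = 0 — OK.
[3] 4beta + 3zeta = 4(20) + 3(19) = 137 — OK.
[4] gamma + alpha = 9 + 11 = 20; 20 ≥ 19 — OK.
[5] values 19, 2, 17, 20 are pairwise distinct — OK.
[6] delta + eps = 2 + 17 = 19; 19 > 18, bound 18 not met — violated.
[7] theta − zeta = 3 − 19 = -16 — OK.
[8] zeta=19, beta=20, gamma=9; 1 of them equals 19 — OK.
[9] theta² + zeta² = 3² + 19² = 9 + 361 = 370 — OK.
[10] max(19, 9) = 19 — OK.
[11] gcd(9, 2) = 1 — OK.
[12] gamma × delta = 9 × 2 = 18 — OK.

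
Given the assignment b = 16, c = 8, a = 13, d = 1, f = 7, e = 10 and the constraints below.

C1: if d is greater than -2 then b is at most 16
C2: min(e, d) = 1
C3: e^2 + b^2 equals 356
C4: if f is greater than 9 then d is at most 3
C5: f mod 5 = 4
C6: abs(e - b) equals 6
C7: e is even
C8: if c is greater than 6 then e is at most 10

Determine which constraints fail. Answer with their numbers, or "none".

C1: d = 1 > -2, so we need b ≤ 16; b = 16 ≤ 16 — satisfied.
C2: min(10, 1) = 1 — satisfied.
C3: e^2 + b^2 = 10^2 + 16^2 = 100 + 256 = 356 — satisfied.
C4: f = 7, not > 9; antecedent false, conditional vacuously true — satisfied.
C5: 7 mod 5 = 2, not 4 — violated.
C6: abs(10 - 16) = 6 — satisfied.
C7: e = 10 is even — satisfied.
C8: c = 8 > 6, so we need e ≤ 10; e = 10 ≤ 10 — satisfied.

Constraint 5 is violated.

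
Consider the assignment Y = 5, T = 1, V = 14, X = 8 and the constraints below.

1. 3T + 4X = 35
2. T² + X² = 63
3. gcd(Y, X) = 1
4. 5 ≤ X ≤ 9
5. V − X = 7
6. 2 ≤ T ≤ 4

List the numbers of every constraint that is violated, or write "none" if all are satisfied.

1. 3T + 4X = 3(1) + 4(8) = 35 — OK.
2. T² + X² = 1² + 8² = 1 + 64 = 65, not 63 — violated.
3. gcd(5, 8) = 1 — OK.
4. X = 8 lies in [5, 9] — OK.
5. V − X = 14 − 8 = 6, not 7 — violated.
6. T = 1 is outside [2, 4] — violated.

Constraints 2, 5, and 6 do not hold.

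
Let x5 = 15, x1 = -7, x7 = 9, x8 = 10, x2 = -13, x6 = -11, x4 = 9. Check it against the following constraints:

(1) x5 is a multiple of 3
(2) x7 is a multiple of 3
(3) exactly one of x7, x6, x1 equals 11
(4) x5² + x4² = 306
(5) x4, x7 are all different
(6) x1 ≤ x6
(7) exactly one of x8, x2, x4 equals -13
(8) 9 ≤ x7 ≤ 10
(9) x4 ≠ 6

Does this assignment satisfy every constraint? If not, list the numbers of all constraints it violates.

(1) 15 / 3 = 5, so 3 divides 15  yes
(2) 9 / 3 = 3, so 3 divides 9  yes
(3) x7=9, x6=-11, x1=-7; 0 of them equal 11, not exactly one  no
(4) x5² + x4² = 15² + 9² = 225 + 81 = 306  yes
(5) x4 = x7 = 9, not all different  no
(6) x1 = -7, x6 = -11; -7 > -11 (want ≤)  no
(7) x8=10, x2=-13, x4=9; 1 of them equals -13  yes
(8) x7 = 9 lies in [9, 10]  yes
(9) x4 = 9, and 9 ≠ 6  yes

Constraints 3, 5, and 6 do not hold.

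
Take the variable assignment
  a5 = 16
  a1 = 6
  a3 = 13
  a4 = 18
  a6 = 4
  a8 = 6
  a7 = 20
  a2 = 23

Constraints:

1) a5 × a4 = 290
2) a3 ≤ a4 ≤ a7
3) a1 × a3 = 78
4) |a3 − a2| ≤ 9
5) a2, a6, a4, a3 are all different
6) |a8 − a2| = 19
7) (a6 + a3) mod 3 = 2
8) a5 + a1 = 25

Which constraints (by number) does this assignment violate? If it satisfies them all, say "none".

Violated: 1, 4, 6, and 8.

1) a5 × a4 = 16 × 18 = 288, not 290  FAIL
2) values 13 ≤ 18 ≤ 20  OK
3) a1 × a3 = 6 × 13 = 78  OK
4) |13 − 23| = 10; 10 > 9, exceeds bound 9  FAIL
5) values 23, 4, 18, 13 are pairwise distinct  OK
6) |6 − 23| = 17, not 19  FAIL
7) a6 + a3 = 17; 17 mod 3 = 2  OK
8) a5 + a1 = 16 + 6 = 22, not 25  FAIL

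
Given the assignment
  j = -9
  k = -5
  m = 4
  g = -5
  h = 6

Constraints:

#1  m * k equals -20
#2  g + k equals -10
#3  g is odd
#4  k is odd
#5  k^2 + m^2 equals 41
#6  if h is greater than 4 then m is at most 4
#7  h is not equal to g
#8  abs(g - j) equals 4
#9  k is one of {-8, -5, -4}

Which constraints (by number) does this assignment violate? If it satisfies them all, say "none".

No violations.

#1 m * k = 4 * (-5) = -20  yes
#2 g + k = -5 + (-5) = -10  yes
#3 g = -5 is odd  yes
#4 k = -5 is odd  yes
#5 k^2 + m^2 = (-5)^2 + 4^2 = 25 + 16 = 41  yes
#6 h = 6 > 4, so we need m ≤ 4; m = 4 ≤ 4  yes
#7 h = 6, g = -5; distinct  yes
#8 abs(-5 - (-9)) = 4  yes
#9 k = -5 is in {-8, -5, -4}  yes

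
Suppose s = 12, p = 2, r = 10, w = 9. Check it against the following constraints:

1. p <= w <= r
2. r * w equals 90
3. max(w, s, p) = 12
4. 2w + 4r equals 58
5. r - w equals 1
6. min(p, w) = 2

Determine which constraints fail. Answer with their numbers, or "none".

1. values 2 <= 9 <= 10 — OK.
2. r * w = 10 * 9 = 90 — OK.
3. max(9, 12, 2) = 12 — OK.
4. 2w + 4r = 2(9) + 4(10) = 58 — OK.
5. r - w = 10 - 9 = 1 — OK.
6. min(2, 9) = 2 — OK.

None — every constraint holds.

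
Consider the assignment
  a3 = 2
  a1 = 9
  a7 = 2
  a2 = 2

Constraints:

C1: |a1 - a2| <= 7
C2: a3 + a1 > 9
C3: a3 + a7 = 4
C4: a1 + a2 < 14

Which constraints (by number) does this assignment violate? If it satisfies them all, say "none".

C1: |9 - 2| = 7; 7 ≤ 7 — holds.
C2: a3 + a1 = 2 + 9 = 11; 11 > 9 — holds.
C3: a3 + a7 = 2 + 2 = 4 — holds.
C4: a1 + a2 = 9 + 2 = 11; 11 < 14 — holds.

No violations.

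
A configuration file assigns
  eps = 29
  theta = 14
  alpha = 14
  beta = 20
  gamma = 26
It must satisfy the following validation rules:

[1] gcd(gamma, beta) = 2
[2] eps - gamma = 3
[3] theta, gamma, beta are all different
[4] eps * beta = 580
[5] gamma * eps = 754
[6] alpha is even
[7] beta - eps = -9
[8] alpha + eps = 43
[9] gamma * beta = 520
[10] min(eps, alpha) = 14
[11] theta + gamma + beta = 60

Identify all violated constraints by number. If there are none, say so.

None — every constraint holds.

[1] gcd(26, 20) = 2  yes
[2] eps - gamma = 29 - 26 = 3  yes
[3] values 14, 26, 20 are pairwise distinct  yes
[4] eps * beta = 29 * 20 = 580  yes
[5] gamma * eps = 26 * 29 = 754  yes
[6] alpha = 14 is even  yes
[7] beta - eps = 20 - 29 = -9  yes
[8] alpha + eps = 14 + 29 = 43  yes
[9] gamma * beta = 26 * 20 = 520  yes
[10] min(29, 14) = 14  yes
[11] theta + gamma + beta = 14 + 26 + 20 = 60  yes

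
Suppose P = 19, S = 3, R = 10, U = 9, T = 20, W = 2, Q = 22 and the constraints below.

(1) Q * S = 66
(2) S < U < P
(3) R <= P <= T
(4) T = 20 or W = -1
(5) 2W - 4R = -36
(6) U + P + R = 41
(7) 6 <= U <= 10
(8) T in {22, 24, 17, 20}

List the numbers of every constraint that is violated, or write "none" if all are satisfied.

Constraint 6 does not hold.

(1) Q * S = 22 * 3 = 66 — holds.
(2) values 3 < 9 < 19 — holds.
(3) values 10 <= 19 <= 20 — holds.
(4) T = 20 = 20 (first disjunct) — holds.
(5) 2W - 4R = 2(2) - 4(10) = -36 — holds.
(6) U + P + R = 9 + 19 + 10 = 38, not 41 — fails.
(7) U = 9 lies in [6, 10] — holds.
(8) T = 20 is in {22, 24, 17, 20} — holds.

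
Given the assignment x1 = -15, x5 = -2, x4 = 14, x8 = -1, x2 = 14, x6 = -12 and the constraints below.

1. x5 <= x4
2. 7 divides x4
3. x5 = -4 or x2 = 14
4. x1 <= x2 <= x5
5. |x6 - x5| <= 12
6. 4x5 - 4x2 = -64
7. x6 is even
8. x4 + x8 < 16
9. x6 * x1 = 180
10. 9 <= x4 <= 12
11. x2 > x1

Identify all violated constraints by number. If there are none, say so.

1. x5 = -2, x4 = 14; -2 ≤ 14  true
2. 14 / 7 = 2, so 7 divides 14  true
3. x5 = -2 ≠ -4, but x2 = 14 = 14 (second disjunct)  true
4. values -15, 14, -2; x2 = 14 is not <= x5 = -2  false
5. |-12 - (-2)| = 10; 10 ≤ 12  true
6. 4x5 - 4x2 = 4(-2) - 4(14) = -64  true
7. x6 = -12 is even  true
8. x4 + x8 = 14 + (-1) = 13; 13 < 16  true
9. x6 * x1 = -12 * (-15) = 180  true
10. x4 = 14 is outside [9, 12]  false
11. x2 = 14, x1 = -15; 14 > -15  true

Constraints 4 and 10 do not hold.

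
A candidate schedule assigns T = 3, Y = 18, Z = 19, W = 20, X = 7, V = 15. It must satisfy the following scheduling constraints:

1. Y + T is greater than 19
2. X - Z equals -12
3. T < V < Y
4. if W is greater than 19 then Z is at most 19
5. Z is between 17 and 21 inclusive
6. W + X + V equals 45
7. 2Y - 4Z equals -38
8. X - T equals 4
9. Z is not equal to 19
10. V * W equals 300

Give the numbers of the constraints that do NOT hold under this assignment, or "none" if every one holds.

1. Y + T = 18 + 3 = 21; 21 > 19  ✔
2. X - Z = 7 - 19 = -12  ✔
3. values 3 < 15 < 18  ✔
4. W = 20 > 19, so we need Z ≤ 19; Z = 19 ≤ 19  ✔
5. Z = 19 lies in [17, 21]  ✔
6. W + X + V = 20 + 7 + 15 = 42, not 45  ✘
7. 2Y - 4Z = 2(18) - 4(19) = -40, not -38  ✘
8. X - T = 7 - 3 = 4  ✔
9. Z = 19, but 19 is required to differ  ✘
10. V * W = 15 * 20 = 300  ✔

Constraints 6, 7, and 9 do not hold.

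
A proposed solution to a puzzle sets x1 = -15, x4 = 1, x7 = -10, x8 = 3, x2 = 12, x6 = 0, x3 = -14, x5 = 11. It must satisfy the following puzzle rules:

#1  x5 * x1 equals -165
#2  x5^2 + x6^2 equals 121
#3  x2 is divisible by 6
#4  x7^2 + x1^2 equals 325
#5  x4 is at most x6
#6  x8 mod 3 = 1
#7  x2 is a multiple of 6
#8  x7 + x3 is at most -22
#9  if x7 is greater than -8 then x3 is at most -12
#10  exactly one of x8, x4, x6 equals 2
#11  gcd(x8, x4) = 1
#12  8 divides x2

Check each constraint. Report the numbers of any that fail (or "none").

#1 x5 * x1 = 11 * (-15) = -165  OK
#2 x5^2 + x6^2 = 11^2 + 0^2 = 121 + 0 = 121  OK
#3 12 / 6 = 2, so 6 divides 12  OK
#4 x7^2 + x1^2 = (-10)^2 + (-15)^2 = 100 + 225 = 325  OK
#5 x4 = 1, x6 = 0; 1 > 0 (want ≤)  FAIL
#6 3 mod 3 = 0, not 1  FAIL
#7 12 / 6 = 2, so 6 divides 12  OK
#8 x7 + x3 = -10 + (-14) = -24; -24 ≤ -22  OK
#9 x7 = -10, not > -8; antecedent false, conditional vacuously true  OK
#10 x8=3, x4=1, x6=0; 0 of them equal 2, not exactly one  FAIL
#11 gcd(3, 1) = 1  OK
#12 12 = 8*1 + 4, so 8 does not divide 12  FAIL

The assignment fails constraints 5, 6, 10, and 12.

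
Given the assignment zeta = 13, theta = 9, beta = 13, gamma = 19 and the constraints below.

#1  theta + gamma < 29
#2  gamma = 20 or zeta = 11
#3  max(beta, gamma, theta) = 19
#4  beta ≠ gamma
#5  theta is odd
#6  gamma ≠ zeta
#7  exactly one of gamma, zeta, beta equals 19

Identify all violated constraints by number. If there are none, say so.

#1 theta + gamma = 9 + 19 = 28; 28 < 29  ✓
#2 gamma = 19 ≠ 20 and zeta = 13 ≠ 11; both disjuncts false  ✗
#3 max(13, 19, 9) = 19  ✓
#4 beta = 13, gamma = 19; distinct  ✓
#5 theta = 9 is odd  ✓
#6 gamma = 19, zeta = 13; distinct  ✓
#7 gamma=19, zeta=13, beta=13; 1 of them equals 19  ✓

Constraint 2 does not hold.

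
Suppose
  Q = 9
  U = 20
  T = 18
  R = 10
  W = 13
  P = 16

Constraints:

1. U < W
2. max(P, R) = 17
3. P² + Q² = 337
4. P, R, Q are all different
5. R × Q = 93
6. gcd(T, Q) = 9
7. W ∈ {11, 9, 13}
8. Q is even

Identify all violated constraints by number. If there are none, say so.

Constraints 1, 2, 5, and 8 are violated.

1. U = 20, W = 13; 20 ≥ 13 (want <)  false
2. max(16, 10) = 16, not 17  false
3. P² + Q² = 16² + 9² = 256 + 81 = 337  true
4. values 16, 10, 9 are pairwise distinct  true
5. R × Q = 10 × 9 = 90, not 93  false
6. gcd(18, 9) = 9  true
7. W = 13 is in {11, 9, 13}  true
8. Q = 9 is odd  false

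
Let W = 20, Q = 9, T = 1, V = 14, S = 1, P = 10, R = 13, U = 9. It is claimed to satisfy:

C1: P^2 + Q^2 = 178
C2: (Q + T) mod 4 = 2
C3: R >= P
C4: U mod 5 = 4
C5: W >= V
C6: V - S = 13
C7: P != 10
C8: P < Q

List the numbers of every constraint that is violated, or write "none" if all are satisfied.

Violated: 1, 7, 8.

C1: P^2 + Q^2 = 10^2 + 9^2 = 100 + 81 = 181, not 178  ✗
C2: Q + T = 10; 10 mod 4 = 2  ✓
C3: R = 13, P = 10; 13 ≥ 10  ✓
C4: 9 mod 5 = 4  ✓
C5: W = 20, V = 14; 20 ≥ 14  ✓
C6: V - S = 14 - 1 = 13  ✓
C7: P = 10, but 10 is required to differ  ✗
C8: P = 10, Q = 9; 10 ≥ 9 (want <)  ✗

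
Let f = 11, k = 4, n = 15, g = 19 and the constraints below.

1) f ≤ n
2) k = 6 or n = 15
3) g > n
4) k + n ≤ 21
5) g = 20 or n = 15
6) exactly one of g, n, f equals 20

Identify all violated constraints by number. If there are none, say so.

1) f = 11, n = 15; 11 ≤ 15 — holds.
2) k = 4 ≠ 6, but n = 15 = 15 (second disjunct) — holds.
3) g = 19, n = 15; 19 > 15 — holds.
4) k + n = 4 + 15 = 19; 19 ≤ 21 — holds.
5) g = 19 ≠ 20, but n = 15 = 15 (second disjunct) — holds.
6) g=19, n=15, f=11; 0 of them equal 20, not exactly one — fails.

Constraint 6 does not hold.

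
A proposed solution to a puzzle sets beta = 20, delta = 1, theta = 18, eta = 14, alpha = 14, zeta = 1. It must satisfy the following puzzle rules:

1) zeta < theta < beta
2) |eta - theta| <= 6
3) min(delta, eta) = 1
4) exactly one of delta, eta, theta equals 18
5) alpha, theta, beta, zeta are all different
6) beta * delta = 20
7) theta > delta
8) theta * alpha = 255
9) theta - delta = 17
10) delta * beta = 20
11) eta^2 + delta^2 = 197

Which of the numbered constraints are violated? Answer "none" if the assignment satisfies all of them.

1) values 1 < 18 < 20 — holds.
2) |14 - 18| = 4; 4 ≤ 6 — holds.
3) min(1, 14) = 1 — holds.
4) delta=1, eta=14, theta=18; 1 of them equals 18 — holds.
5) values 14, 18, 20, 1 are pairwise distinct — holds.
6) beta * delta = 20 * 1 = 20 — holds.
7) theta = 18, delta = 1; 18 > 1 — holds.
8) theta * alpha = 18 * 14 = 252, not 255 — fails.
9) theta - delta = 18 - 1 = 17 — holds.
10) delta * beta = 1 * 20 = 20 — holds.
11) eta^2 + delta^2 = 14^2 + 1^2 = 196 + 1 = 197 — holds.

Constraint 8 does not hold.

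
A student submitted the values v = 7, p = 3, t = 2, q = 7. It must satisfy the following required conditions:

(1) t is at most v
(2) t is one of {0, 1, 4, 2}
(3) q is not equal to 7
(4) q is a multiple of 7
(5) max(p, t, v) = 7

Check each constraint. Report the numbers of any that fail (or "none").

Constraint 3 does not hold.

(1) t = 2, v = 7; 2 ≤ 7  OK
(2) t = 2 is in {0, 1, 4, 2}  OK
(3) q = 7, but 7 is required to differ  FAIL
(4) 7 / 7 = 1, so 7 divides 7  OK
(5) max(3, 2, 7) = 7  OK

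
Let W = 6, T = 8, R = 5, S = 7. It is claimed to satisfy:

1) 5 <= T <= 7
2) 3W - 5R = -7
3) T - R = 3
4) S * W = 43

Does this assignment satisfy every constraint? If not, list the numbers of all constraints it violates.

1) T = 8 is outside [5, 7] — fails.
2) 3W - 5R = 3(6) - 5(5) = -7 — holds.
3) T - R = 8 - 5 = 3 — holds.
4) S * W = 7 * 6 = 42, not 43 — fails.

No — constraints 1, 4 are not satisfied.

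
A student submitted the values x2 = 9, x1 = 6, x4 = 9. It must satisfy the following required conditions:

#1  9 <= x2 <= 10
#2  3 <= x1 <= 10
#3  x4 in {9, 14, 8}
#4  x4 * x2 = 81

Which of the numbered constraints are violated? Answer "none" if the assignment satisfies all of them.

#1 x2 = 9 lies in [9, 10] — holds.
#2 x1 = 6 lies in [3, 10] — holds.
#3 x4 = 9 is in {9, 14, 8} — holds.
#4 x4 * x2 = 9 * 9 = 81 — holds.

Yes — all constraints hold.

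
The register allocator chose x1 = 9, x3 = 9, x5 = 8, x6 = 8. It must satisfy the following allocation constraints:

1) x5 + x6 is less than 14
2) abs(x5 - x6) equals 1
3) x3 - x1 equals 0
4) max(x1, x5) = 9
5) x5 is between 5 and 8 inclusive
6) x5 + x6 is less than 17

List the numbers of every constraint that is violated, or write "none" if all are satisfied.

No — constraints 1 and 2 are not satisfied.

1) x5 + x6 = 8 + 8 = 16; 16 ≥ 14, bound 14 not met — violated.
2) abs(8 - 8) = 0, not 1 — violated.
3) x3 - x1 = 9 - 9 = 0 — satisfied.
4) max(9, 8) = 9 — satisfied.
5) x5 = 8 lies in [5, 8] — satisfied.
6) x5 + x6 = 8 + 8 = 16; 16 < 17 — satisfied.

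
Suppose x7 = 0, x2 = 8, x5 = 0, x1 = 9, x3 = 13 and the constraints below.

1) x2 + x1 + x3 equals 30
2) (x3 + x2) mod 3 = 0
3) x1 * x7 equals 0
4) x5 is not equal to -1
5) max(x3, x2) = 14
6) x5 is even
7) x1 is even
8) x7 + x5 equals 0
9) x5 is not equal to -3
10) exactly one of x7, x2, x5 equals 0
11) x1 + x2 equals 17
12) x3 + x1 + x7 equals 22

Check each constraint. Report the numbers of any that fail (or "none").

1) x2 + x1 + x3 = 8 + 9 + 13 = 30  yes
2) x3 + x2 = 21; 21 mod 3 = 0  yes
3) x1 * x7 = 9 * 0 = 0  yes
4) x5 = 0, and 0 ≠ -1  yes
5) max(13, 8) = 13, not 14  no
6) x5 = 0 is even  yes
7) x1 = 9 is odd  no
8) x7 + x5 = 0 + 0 = 0  yes
9) x5 = 0, and 0 ≠ -3  yes
10) x7=0, x2=8, x5=0; 2 of them equal 0, not exactly one  no
11) x1 + x2 = 9 + 8 = 17  yes
12) x3 + x1 + x7 = 13 + 9 + 0 = 22  yes

No — constraints 5, 7, and 10 are not satisfied.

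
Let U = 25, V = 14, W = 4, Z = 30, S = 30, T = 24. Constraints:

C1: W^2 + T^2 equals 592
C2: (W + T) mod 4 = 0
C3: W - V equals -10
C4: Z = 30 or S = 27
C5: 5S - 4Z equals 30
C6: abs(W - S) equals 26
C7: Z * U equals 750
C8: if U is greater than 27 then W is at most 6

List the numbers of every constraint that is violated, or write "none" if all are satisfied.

C1: W^2 + T^2 = 4^2 + 24^2 = 16 + 576 = 592 — holds.
C2: W + T = 28; 28 mod 4 = 0 — holds.
C3: W - V = 4 - 14 = -10 — holds.
C4: Z = 30 = 30 (first disjunct) — holds.
C5: 5S - 4Z = 5(30) - 4(30) = 30 — holds.
C6: abs(4 - 30) = 26 — holds.
C7: Z * U = 30 * 25 = 750 — holds.
C8: U = 25, not > 27; antecedent false, conditional vacuously true — holds.

No violations.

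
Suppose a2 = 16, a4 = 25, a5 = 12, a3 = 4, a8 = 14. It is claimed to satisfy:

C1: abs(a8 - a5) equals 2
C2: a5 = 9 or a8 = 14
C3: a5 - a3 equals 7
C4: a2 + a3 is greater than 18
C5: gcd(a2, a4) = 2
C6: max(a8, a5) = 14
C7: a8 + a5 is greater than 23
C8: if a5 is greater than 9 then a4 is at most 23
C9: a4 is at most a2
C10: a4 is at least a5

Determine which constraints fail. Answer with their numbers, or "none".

The assignment fails constraints 3, 5, 8, and 9.

C1: abs(14 - 12) = 2 — satisfied.
C2: a5 = 12 ≠ 9, but a8 = 14 = 14 (second disjunct) — satisfied.
C3: a5 - a3 = 12 - 4 = 8, not 7 — violated.
C4: a2 + a3 = 16 + 4 = 20; 20 > 18 — satisfied.
C5: gcd(16, 25) = 1, not 2 — violated.
C6: max(14, 12) = 14 — satisfied.
C7: a8 + a5 = 14 + 12 = 26; 26 > 23 — satisfied.
C8: a5 = 12 > 9, so we need a4 ≤ 23; but a4 = 25 > 23 — violated.
C9: a4 = 25, a2 = 16; 25 > 16 (want ≤) — violated.
C10: a4 = 25, a5 = 12; 25 ≥ 12 — satisfied.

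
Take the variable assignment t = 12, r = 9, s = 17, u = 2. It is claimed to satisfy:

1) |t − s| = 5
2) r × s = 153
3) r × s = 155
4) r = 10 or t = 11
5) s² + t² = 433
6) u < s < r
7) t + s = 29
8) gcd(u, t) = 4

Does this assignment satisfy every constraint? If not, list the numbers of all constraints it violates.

1) |12 − 17| = 5  OK
2) r × s = 9 × 17 = 153  OK
3) r × s = 9 × 17 = 153, not 155  FAIL
4) r = 9 ≠ 10 and t = 12 ≠ 11; both disjuncts false  FAIL
5) s² + t² = 17² + 12² = 289 + 144 = 433  OK
6) values 2, 17, 9; s = 17 is not < r = 9  FAIL
7) t + s = 12 + 17 = 29  OK
8) gcd(2, 12) = 2, not 4  FAIL

Constraints 3, 4, 6, and 8 do not hold.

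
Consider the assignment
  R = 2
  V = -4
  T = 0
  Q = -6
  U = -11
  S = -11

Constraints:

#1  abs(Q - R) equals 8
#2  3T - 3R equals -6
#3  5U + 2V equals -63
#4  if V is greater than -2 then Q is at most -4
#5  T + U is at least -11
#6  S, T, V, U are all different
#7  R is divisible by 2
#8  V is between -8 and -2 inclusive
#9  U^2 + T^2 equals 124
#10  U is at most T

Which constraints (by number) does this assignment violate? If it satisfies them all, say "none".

No — constraints 6, 9 are not satisfied.

#1 abs(-6 - 2) = 8  yes
#2 3T - 3R = 3(0) - 3(2) = -6  yes
#3 5U + 2V = 5(-11) + 2(-4) = -63  yes
#4 V = -4, not > -2; antecedent false, conditional vacuously true  yes
#5 T + U = 0 + (-11) = -11; -11 ≥ -11  yes
#6 S = U = -11, not all different  no
#7 2 / 2 = 1, so 2 divides 2  yes
#8 V = -4 lies in [-8, -2]  yes
#9 U^2 + T^2 = (-11)^2 + 0^2 = 121 + 0 = 121, not 124  no
#10 U = -11, T = 0; -11 ≤ 0  yes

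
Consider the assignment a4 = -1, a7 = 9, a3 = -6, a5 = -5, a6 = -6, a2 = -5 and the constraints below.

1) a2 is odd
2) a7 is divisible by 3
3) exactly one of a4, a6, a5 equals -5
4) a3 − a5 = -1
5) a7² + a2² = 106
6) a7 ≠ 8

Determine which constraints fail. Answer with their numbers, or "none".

No violations.

1) a2 = -5 is odd — OK.
2) 9 / 3 = 3, so 3 divides 9 — OK.
3) a4=-1, a6=-6, a5=-5; 1 of them equals -5 — OK.
4) a3 − a5 = -6 − (-5) = -1 — OK.
5) a7² + a2² = 9² + (-5)² = 81 + 25 = 106 — OK.
6) a7 = 9, and 9 ≠ 8 — OK.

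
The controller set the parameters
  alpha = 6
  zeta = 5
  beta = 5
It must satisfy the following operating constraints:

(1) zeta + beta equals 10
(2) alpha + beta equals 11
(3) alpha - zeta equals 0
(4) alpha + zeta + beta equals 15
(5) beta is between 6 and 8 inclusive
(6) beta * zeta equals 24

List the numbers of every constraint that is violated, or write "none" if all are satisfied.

(1) zeta + beta = 5 + 5 = 10  OK
(2) alpha + beta = 6 + 5 = 11  OK
(3) alpha - zeta = 6 - 5 = 1, not 0  FAIL
(4) alpha + zeta + beta = 6 + 5 + 5 = 16, not 15  FAIL
(5) beta = 5 is outside [6, 8]  FAIL
(6) beta * zeta = 5 * 5 = 25, not 24  FAIL

Violated: 3, 4, 5, 6.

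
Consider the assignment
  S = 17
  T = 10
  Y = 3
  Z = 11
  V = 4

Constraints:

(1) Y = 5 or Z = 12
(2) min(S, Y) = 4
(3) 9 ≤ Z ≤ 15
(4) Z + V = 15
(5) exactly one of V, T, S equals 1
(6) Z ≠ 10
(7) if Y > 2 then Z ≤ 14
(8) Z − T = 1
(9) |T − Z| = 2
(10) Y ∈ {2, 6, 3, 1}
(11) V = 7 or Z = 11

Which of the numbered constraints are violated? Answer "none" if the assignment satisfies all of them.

(1) Y = 3 ≠ 5 and Z = 11 ≠ 12; both disjuncts false — violated.
(2) min(17, 3) = 3, not 4 — violated.
(3) Z = 11 lies in [9, 15] — satisfied.
(4) Z + V = 11 + 4 = 15 — satisfied.
(5) V=4, T=10, S=17; 0 of them equal 1, not exactly one — violated.
(6) Z = 11, and 11 ≠ 10 — satisfied.
(7) Y = 3 > 2, so we need Z ≤ 14; Z = 11 ≤ 14 — satisfied.
(8) Z − T = 11 − 10 = 1 — satisfied.
(9) |10 − 11| = 1, not 2 — violated.
(10) Y = 3 is in {2, 6, 3, 1} — satisfied.
(11) V = 4 ≠ 7, but Z = 11 = 11 (second disjunct) — satisfied.

No — constraints 1, 2, 5, and 9 are not satisfied.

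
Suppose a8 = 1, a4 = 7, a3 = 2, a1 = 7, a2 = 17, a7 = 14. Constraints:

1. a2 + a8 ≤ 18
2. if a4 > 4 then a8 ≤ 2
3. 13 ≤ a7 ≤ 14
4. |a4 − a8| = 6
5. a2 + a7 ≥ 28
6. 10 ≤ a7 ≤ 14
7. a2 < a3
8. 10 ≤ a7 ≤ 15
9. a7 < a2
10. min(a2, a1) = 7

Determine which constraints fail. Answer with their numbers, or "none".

No — constraint 7 is not satisfied.

1. a2 + a8 = 17 + 1 = 18; 18 ≤ 18  holds
2. a4 = 7 > 4, so we need a8 ≤ 2; a8 = 1 ≤ 2  holds
3. a7 = 14 lies in [13, 14]  holds
4. |7 − 1| = 6  holds
5. a2 + a7 = 17 + 14 = 31; 31 ≥ 28  holds
6. a7 = 14 lies in [10, 14]  holds
7. a2 = 17, a3 = 2; 17 ≥ 2 (want <)  fails
8. a7 = 14 lies in [10, 15]  holds
9. a7 = 14, a2 = 17; 14 < 17  holds
10. min(17, 7) = 7  holds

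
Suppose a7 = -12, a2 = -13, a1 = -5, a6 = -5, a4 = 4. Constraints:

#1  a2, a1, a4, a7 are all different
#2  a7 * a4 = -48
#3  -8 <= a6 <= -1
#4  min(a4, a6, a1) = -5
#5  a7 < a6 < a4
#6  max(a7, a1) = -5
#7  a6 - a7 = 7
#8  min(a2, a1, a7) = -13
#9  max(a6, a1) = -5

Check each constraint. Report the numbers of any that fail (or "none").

#1 values -13, -5, 4, -12 are pairwise distinct  ✔
#2 a7 * a4 = -12 * 4 = -48  ✔
#3 a6 = -5 lies in [-8, -1]  ✔
#4 min(4, -5, -5) = -5  ✔
#5 values -12 < -5 < 4  ✔
#6 max(-12, -5) = -5  ✔
#7 a6 - a7 = -5 - (-12) = 7  ✔
#8 min(-13, -5, -12) = -13  ✔
#9 max(-5, -5) = -5  ✔

The assignment satisfies every constraint.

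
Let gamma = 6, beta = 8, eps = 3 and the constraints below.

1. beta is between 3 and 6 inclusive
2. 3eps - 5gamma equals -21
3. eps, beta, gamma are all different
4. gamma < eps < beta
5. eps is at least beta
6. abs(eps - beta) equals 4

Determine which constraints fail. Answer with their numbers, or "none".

Constraints 1, 4, 5, and 6 do not hold.

1. beta = 8 is outside [3, 6]  ✗
2. 3eps - 5gamma = 3(3) - 5(6) = -21  ✓
3. values 3, 8, 6 are pairwise distinct  ✓
4. values 6, 3, 8; gamma = 6 is not < eps = 3  ✗
5. eps = 3, beta = 8; 3 < 8 (want ≥)  ✗
6. abs(3 - 8) = 5, not 4  ✗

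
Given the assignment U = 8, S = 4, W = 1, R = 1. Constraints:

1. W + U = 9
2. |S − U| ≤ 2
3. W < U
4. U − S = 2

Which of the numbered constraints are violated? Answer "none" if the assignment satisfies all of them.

1. W + U = 1 + 8 = 9  holds
2. |4 − 8| = 4; 4 > 2, exceeds bound 2  fails
3. W = 1, U = 8; 1 < 8  holds
4. U − S = 8 − 4 = 4, not 2  fails

The assignment fails constraints 2 and 4.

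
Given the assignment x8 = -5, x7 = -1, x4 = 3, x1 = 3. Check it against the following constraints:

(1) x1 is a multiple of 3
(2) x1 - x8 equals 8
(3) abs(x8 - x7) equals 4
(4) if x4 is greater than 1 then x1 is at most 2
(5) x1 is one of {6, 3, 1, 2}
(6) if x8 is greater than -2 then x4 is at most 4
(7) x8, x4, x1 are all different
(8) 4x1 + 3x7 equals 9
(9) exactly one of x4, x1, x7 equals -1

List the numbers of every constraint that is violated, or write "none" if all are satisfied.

The assignment fails constraints 4 and 7.

(1) 3 / 3 = 1, so 3 divides 3  OK
(2) x1 - x8 = 3 - (-5) = 8  OK
(3) abs(-5 - (-1)) = 4  OK
(4) x4 = 3 > 1, so we need x1 ≤ 2; but x1 = 3 > 2  FAIL
(5) x1 = 3 is in {6, 3, 1, 2}  OK
(6) x8 = -5, not > -2; antecedent false, conditional vacuously true  OK
(7) x4 = x1 = 3, not all different  FAIL
(8) 4x1 + 3x7 = 4(3) + 3(-1) = 9  OK
(9) x4=3, x1=3, x7=-1; 1 of them equals -1  OK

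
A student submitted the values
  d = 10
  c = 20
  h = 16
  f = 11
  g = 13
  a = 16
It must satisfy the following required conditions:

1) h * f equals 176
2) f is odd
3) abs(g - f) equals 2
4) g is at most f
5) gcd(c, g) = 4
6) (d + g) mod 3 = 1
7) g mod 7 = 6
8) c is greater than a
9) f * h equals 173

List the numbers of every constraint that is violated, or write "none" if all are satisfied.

1) h * f = 16 * 11 = 176  holds
2) f = 11 is odd  holds
3) abs(13 - 11) = 2  holds
4) g = 13, f = 11; 13 > 11 (want ≤)  fails
5) gcd(20, 13) = 1, not 4  fails
6) d + g = 23; 23 mod 3 = 2, not 1  fails
7) 13 mod 7 = 6  holds
8) c = 20, a = 16; 20 > 16  holds
9) f * h = 11 * 16 = 176, not 173  fails

Constraints 4, 5, 6, and 9 do not hold.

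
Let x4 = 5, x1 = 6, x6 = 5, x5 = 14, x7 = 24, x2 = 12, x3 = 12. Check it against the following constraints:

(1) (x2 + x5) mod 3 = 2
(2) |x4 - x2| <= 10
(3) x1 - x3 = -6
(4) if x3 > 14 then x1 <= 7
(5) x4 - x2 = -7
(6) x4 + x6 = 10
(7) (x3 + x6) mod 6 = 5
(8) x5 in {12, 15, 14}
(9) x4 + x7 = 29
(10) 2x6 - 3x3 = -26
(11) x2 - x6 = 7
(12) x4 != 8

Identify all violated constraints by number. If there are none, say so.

The assignment satisfies every constraint.

(1) x2 + x5 = 26; 26 mod 3 = 2 — OK.
(2) |5 - 12| = 7; 7 ≤ 10 — OK.
(3) x1 - x3 = 6 - 12 = -6 — OK.
(4) x3 = 12, not > 14; antecedent false, conditional vacuously true — OK.
(5) x4 - x2 = 5 - 12 = -7 — OK.
(6) x4 + x6 = 5 + 5 = 10 — OK.
(7) x3 + x6 = 17; 17 mod 6 = 5 — OK.
(8) x5 = 14 is in {12, 15, 14} — OK.
(9) x4 + x7 = 5 + 24 = 29 — OK.
(10) 2x6 - 3x3 = 2(5) - 3(12) = -26 — OK.
(11) x2 - x6 = 12 - 5 = 7 — OK.
(12) x4 = 5, and 5 ≠ 8 — OK.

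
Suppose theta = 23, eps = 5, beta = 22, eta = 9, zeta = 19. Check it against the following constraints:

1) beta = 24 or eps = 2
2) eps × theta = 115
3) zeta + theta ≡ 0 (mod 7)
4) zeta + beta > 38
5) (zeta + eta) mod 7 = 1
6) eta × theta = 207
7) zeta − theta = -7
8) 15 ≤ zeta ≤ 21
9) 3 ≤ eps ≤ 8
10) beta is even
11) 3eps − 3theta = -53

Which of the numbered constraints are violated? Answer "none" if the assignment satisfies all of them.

The assignment fails constraints 1, 5, 7, 11.

1) beta = 22 ≠ 24 and eps = 5 ≠ 2; both disjuncts false  false
2) eps × theta = 5 × 23 = 115  true
3) zeta + theta = 42; 42 mod 7 = 0  true
4) zeta + beta = 19 + 22 = 41; 41 > 38  true
5) zeta + eta = 28; 28 mod 7 = 0, not 1  false
6) eta × theta = 9 × 23 = 207  true
7) zeta − theta = 19 − 23 = -4, not -7  false
8) zeta = 19 lies in [15, 21]  true
9) eps = 5 lies in [3, 8]  true
10) beta = 22 is even  true
11) 3eps − 3theta = 3(5) − 3(23) = -54, not -53  false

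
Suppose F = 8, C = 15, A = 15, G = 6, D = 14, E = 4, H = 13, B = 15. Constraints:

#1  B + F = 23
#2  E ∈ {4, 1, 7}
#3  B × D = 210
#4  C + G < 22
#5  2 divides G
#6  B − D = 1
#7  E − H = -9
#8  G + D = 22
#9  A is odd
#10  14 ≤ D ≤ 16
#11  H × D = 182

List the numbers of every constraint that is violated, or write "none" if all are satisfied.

No — constraint 8 is not satisfied.

#1 B + F = 15 + 8 = 23  OK
#2 E = 4 is in {4, 1, 7}  OK
#3 B × D = 15 × 14 = 210  OK
#4 C + G = 15 + 6 = 21; 21 < 22  OK
#5 6 / 2 = 3, so 2 divides 6  OK
#6 B − D = 15 − 14 = 1  OK
#7 E − H = 4 − 13 = -9  OK
#8 G + D = 6 + 14 = 20, not 22  FAIL
#9 A = 15 is odd  OK
#10 D = 14 lies in [14, 16]  OK
#11 H × D = 13 × 14 = 182  OK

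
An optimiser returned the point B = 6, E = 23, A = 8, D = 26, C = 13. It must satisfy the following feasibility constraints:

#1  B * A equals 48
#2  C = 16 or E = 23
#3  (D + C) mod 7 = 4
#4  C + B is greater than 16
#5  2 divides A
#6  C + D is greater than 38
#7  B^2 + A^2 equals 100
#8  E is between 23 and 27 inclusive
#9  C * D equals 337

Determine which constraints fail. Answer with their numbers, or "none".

#1 B * A = 6 * 8 = 48  ✓
#2 C = 13 ≠ 16, but E = 23 = 23 (second disjunct)  ✓
#3 D + C = 39; 39 mod 7 = 4  ✓
#4 C + B = 13 + 6 = 19; 19 > 16  ✓
#5 8 / 2 = 4, so 2 divides 8  ✓
#6 C + D = 13 + 26 = 39; 39 > 38  ✓
#7 B^2 + A^2 = 6^2 + 8^2 = 36 + 64 = 100  ✓
#8 E = 23 lies in [23, 27]  ✓
#9 C * D = 13 * 26 = 338, not 337  ✗

No — constraint 9 is not satisfied.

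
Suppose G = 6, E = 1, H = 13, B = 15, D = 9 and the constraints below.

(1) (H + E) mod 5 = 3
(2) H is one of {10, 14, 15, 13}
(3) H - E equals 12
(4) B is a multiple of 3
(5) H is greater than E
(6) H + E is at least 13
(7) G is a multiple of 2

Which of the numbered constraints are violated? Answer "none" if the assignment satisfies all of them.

(1) H + E = 14; 14 mod 5 = 4, not 3  ✘
(2) H = 13 is in {10, 14, 15, 13}  ✔
(3) H - E = 13 - 1 = 12  ✔
(4) 15 / 3 = 5, so 3 divides 15  ✔
(5) H = 13, E = 1; 13 > 1  ✔
(6) H + E = 13 + 1 = 14; 14 ≥ 13  ✔
(7) 6 / 2 = 3, so 2 divides 6  ✔

Constraint 1 is violated.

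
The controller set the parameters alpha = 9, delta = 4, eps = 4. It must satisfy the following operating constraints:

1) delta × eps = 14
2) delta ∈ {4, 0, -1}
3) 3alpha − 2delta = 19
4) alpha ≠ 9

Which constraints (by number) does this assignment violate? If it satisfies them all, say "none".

1) delta × eps = 4 × 4 = 16, not 14  FAIL
2) delta = 4 is in {4, 0, -1}  OK
3) 3alpha − 2delta = 3(9) − 2(4) = 19  OK
4) alpha = 9, but 9 is required to differ  FAIL

Constraints 1 and 4 are violated.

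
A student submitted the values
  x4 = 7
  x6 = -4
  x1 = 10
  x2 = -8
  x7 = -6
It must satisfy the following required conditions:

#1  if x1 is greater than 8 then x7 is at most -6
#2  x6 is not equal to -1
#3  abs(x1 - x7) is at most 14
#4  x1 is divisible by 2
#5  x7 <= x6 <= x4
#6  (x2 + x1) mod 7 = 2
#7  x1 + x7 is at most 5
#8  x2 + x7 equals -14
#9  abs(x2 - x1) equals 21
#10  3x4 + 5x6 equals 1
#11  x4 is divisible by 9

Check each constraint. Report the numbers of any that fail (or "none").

Constraints 3, 9, and 11 are violated.

#1 x1 = 10 > 8, so we need x7 ≤ -6; x7 = -6 ≤ -6 — satisfied.
#2 x6 = -4, and -4 ≠ -1 — satisfied.
#3 abs(10 - (-6)) = 16; 16 > 14, exceeds bound 14 — violated.
#4 10 / 2 = 5, so 2 divides 10 — satisfied.
#5 values -6 <= -4 <= 7 — satisfied.
#6 x2 + x1 = 2; 2 mod 7 = 2 — satisfied.
#7 x1 + x7 = 10 + (-6) = 4; 4 ≤ 5 — satisfied.
#8 x2 + x7 = -8 + (-6) = -14 — satisfied.
#9 abs(-8 - 10) = 18, not 21 — violated.
#10 3x4 + 5x6 = 3(7) + 5(-4) = 1 — satisfied.
#11 7 = 9*0 + 7, so 9 does not divide 7 — violated.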